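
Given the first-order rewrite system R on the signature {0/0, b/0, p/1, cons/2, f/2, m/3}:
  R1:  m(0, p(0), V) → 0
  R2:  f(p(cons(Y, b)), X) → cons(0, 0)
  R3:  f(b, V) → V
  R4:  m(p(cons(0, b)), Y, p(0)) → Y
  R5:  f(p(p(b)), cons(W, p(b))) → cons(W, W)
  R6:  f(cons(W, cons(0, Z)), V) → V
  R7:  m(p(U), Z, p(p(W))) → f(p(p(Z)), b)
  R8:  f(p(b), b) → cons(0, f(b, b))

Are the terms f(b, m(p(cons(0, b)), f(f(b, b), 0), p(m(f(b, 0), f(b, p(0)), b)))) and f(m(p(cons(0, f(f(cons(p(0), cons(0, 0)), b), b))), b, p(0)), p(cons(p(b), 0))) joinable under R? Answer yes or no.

Reduce t₁ = f(b, m(p(cons(0, b)), f(f(b, b), 0), p(m(f(b, 0), f(b, p(0)), b)))):
1. f(b, m(p(cons(0, b)), f(f(b, b), 0), p(m(f(b, 0), f(b, p(0)), b))))  →  m(p(cons(0, b)), f(f(b, b), 0), p(m(f(b, 0), f(b, p(0)), b)))   [R3 at ε]
2. m(p(cons(0, b)), f(f(b, b), 0), p(m(f(b, 0), f(b, p(0)), b)))  →  m(p(cons(0, b)), f(b, 0), p(m(f(b, 0), f(b, p(0)), b)))   [R3 at 2.1]
3. m(p(cons(0, b)), f(b, 0), p(m(f(b, 0), f(b, p(0)), b)))  →  m(p(cons(0, b)), 0, p(m(f(b, 0), f(b, p(0)), b)))   [R3 at 2]
4. m(p(cons(0, b)), 0, p(m(f(b, 0), f(b, p(0)), b)))  →  m(p(cons(0, b)), 0, p(m(0, f(b, p(0)), b)))   [R3 at 3.1.1]
5. m(p(cons(0, b)), 0, p(m(0, f(b, p(0)), b)))  →  m(p(cons(0, b)), 0, p(m(0, p(0), b)))   [R3 at 3.1.2]
6. m(p(cons(0, b)), 0, p(m(0, p(0), b)))  →  m(p(cons(0, b)), 0, p(0))   [R1 at 3.1]
7. m(p(cons(0, b)), 0, p(0))  →  0   [R4 at ε]

Reduce t₂ = f(m(p(cons(0, f(f(cons(p(0), cons(0, 0)), b), b))), b, p(0)), p(cons(p(b), 0))):
1. f(m(p(cons(0, f(f(cons(p(0), cons(0, 0)), b), b))), b, p(0)), p(cons(p(b), 0)))  →  f(m(p(cons(0, f(b, b))), b, p(0)), p(cons(p(b), 0)))   [R6 at 1.1.1.2.1]
2. f(m(p(cons(0, f(b, b))), b, p(0)), p(cons(p(b), 0)))  →  f(m(p(cons(0, b)), b, p(0)), p(cons(p(b), 0)))   [R3 at 1.1.1.2]
3. f(m(p(cons(0, b)), b, p(0)), p(cons(p(b), 0)))  →  f(b, p(cons(p(b), 0)))   [R4 at 1]
4. f(b, p(cons(p(b), 0)))  →  p(cons(p(b), 0))   [R3 at ε]

no — NF(t₁) = 0, NF(t₂) = p(cons(p(b), 0))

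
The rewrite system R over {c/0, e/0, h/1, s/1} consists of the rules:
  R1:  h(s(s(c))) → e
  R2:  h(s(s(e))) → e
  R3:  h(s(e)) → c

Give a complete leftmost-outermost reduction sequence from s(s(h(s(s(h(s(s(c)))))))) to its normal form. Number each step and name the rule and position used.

1. s(s(h(s(s(h(s(s(c))))))))  →  s(s(h(s(s(e)))))   [R1 at 1.1.1.1.1]
2. s(s(h(s(s(e)))))  →  s(s(e))   [R2 at 1.1]

s(s(e))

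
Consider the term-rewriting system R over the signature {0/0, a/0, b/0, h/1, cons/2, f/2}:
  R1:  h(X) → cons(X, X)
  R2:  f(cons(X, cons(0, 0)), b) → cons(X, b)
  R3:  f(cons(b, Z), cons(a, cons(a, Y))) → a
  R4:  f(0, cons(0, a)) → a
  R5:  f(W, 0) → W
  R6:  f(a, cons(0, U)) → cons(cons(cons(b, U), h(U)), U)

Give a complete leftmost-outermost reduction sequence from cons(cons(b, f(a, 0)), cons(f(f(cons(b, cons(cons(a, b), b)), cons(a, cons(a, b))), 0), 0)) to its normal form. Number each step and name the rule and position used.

cons(cons(b, a), cons(a, 0))

1. cons(cons(b, f(a, 0)), cons(f(f(cons(b, cons(cons(a, b), b)), cons(a, cons(a, b))), 0), 0))  →  cons(cons(b, a), cons(f(f(cons(b, cons(cons(a, b), b)), cons(a, cons(a, b))), 0), 0))   [R5 at 1.2]
2. cons(cons(b, a), cons(f(f(cons(b, cons(cons(a, b), b)), cons(a, cons(a, b))), 0), 0))  →  cons(cons(b, a), cons(f(cons(b, cons(cons(a, b), b)), cons(a, cons(a, b))), 0))   [R5 at 2.1]
3. cons(cons(b, a), cons(f(cons(b, cons(cons(a, b), b)), cons(a, cons(a, b))), 0))  →  cons(cons(b, a), cons(a, 0))   [R3 at 2.1]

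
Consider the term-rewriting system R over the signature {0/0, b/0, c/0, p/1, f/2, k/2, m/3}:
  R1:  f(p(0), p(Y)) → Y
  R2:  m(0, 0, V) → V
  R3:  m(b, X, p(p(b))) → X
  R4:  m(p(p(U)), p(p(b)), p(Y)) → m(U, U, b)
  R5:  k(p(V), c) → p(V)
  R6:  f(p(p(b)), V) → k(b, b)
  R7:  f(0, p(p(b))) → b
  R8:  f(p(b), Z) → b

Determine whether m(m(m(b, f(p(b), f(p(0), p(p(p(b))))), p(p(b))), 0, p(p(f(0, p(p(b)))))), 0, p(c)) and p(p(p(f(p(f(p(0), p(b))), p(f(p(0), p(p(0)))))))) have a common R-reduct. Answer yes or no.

Reduce t₁ = m(m(m(b, f(p(b), f(p(0), p(p(p(b))))), p(p(b))), 0, p(p(f(0, p(p(b)))))), 0, p(c)):
1. m(m(m(b, f(p(b), f(p(0), p(p(p(b))))), p(p(b))), 0, p(p(f(0, p(p(b)))))), 0, p(c))  →  m(m(f(p(b), f(p(0), p(p(p(b))))), 0, p(p(f(0, p(p(b)))))), 0, p(c))   [R3 at 1.1]
2. m(m(f(p(b), f(p(0), p(p(p(b))))), 0, p(p(f(0, p(p(b)))))), 0, p(c))  →  m(m(b, 0, p(p(f(0, p(p(b)))))), 0, p(c))   [R8 at 1.1]
3. m(m(b, 0, p(p(f(0, p(p(b)))))), 0, p(c))  →  m(m(b, 0, p(p(b))), 0, p(c))   [R7 at 1.3.1.1]
4. m(m(b, 0, p(p(b))), 0, p(c))  →  m(0, 0, p(c))   [R3 at 1]
5. m(0, 0, p(c))  →  p(c)   [R2 at ε]

Reduce t₂ = p(p(p(f(p(f(p(0), p(b))), p(f(p(0), p(p(0)))))))):
1. p(p(p(f(p(f(p(0), p(b))), p(f(p(0), p(p(0))))))))  →  p(p(p(f(p(b), p(f(p(0), p(p(0))))))))   [R1 at 1.1.1.1.1]
2. p(p(p(f(p(b), p(f(p(0), p(p(0))))))))  →  p(p(p(b)))   [R8 at 1.1.1]

no — NF(t₁) = p(c), NF(t₂) = p(p(p(b)))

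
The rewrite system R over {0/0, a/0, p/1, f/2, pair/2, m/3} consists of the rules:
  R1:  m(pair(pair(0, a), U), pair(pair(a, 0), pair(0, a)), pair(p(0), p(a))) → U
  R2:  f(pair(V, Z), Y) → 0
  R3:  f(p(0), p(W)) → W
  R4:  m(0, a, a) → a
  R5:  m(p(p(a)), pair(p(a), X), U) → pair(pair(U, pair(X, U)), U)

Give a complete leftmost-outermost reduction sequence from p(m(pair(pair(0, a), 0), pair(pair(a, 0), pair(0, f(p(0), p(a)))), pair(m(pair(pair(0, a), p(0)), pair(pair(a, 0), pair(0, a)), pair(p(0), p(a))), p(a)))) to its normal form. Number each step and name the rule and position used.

1. p(m(pair(pair(0, a), 0), pair(pair(a, 0), pair(0, f(p(0), p(a)))), pair(m(pair(pair(0, a), p(0)), pair(pair(a, 0), pair(0, a)), pair(p(0), p(a))), p(a))))  →  p(m(pair(pair(0, a), 0), pair(pair(a, 0), pair(0, a)), pair(m(pair(pair(0, a), p(0)), pair(pair(a, 0), pair(0, a)), pair(p(0), p(a))), p(a))))   [R3 at 1.2.2.2]
2. p(m(pair(pair(0, a), 0), pair(pair(a, 0), pair(0, a)), pair(m(pair(pair(0, a), p(0)), pair(pair(a, 0), pair(0, a)), pair(p(0), p(a))), p(a))))  →  p(m(pair(pair(0, a), 0), pair(pair(a, 0), pair(0, a)), pair(p(0), p(a))))   [R1 at 1.3.1]
3. p(m(pair(pair(0, a), 0), pair(pair(a, 0), pair(0, a)), pair(p(0), p(a))))  →  p(0)   [R1 at 1]

p(0)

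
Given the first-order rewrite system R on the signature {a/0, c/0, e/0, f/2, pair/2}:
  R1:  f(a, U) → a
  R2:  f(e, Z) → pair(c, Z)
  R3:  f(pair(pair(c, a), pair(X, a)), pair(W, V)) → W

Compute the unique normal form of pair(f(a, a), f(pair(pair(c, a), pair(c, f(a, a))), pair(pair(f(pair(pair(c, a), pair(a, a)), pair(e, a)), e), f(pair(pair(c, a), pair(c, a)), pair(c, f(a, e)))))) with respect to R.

pair(a, pair(e, e))

1. pair(f(a, a), f(pair(pair(c, a), pair(c, f(a, a))), pair(pair(f(pair(pair(c, a), pair(a, a)), pair(e, a)), e), f(pair(pair(c, a), pair(c, a)), pair(c, f(a, e))))))  →  pair(a, f(pair(pair(c, a), pair(c, f(a, a))), pair(pair(f(pair(pair(c, a), pair(a, a)), pair(e, a)), e), f(pair(pair(c, a), pair(c, a)), pair(c, f(a, e))))))   [R1 at 1]
2. pair(a, f(pair(pair(c, a), pair(c, f(a, a))), pair(pair(f(pair(pair(c, a), pair(a, a)), pair(e, a)), e), f(pair(pair(c, a), pair(c, a)), pair(c, f(a, e))))))  →  pair(a, f(pair(pair(c, a), pair(c, a)), pair(pair(f(pair(pair(c, a), pair(a, a)), pair(e, a)), e), f(pair(pair(c, a), pair(c, a)), pair(c, f(a, e))))))   [R1 at 2.1.2.2]
3. pair(a, f(pair(pair(c, a), pair(c, a)), pair(pair(f(pair(pair(c, a), pair(a, a)), pair(e, a)), e), f(pair(pair(c, a), pair(c, a)), pair(c, f(a, e))))))  →  pair(a, pair(f(pair(pair(c, a), pair(a, a)), pair(e, a)), e))   [R3 at 2]
4. pair(a, pair(f(pair(pair(c, a), pair(a, a)), pair(e, a)), e))  →  pair(a, pair(e, e))   [R3 at 2.1]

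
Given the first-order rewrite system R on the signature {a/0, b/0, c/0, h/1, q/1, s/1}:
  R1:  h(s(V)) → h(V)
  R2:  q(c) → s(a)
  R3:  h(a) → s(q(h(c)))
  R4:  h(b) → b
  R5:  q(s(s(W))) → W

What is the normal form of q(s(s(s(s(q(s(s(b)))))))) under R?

s(s(b))

1. q(s(s(s(s(q(s(s(b))))))))  →  s(s(q(s(s(b)))))   [R5 at ε]
2. s(s(q(s(s(b)))))  →  s(s(b))   [R5 at 1.1]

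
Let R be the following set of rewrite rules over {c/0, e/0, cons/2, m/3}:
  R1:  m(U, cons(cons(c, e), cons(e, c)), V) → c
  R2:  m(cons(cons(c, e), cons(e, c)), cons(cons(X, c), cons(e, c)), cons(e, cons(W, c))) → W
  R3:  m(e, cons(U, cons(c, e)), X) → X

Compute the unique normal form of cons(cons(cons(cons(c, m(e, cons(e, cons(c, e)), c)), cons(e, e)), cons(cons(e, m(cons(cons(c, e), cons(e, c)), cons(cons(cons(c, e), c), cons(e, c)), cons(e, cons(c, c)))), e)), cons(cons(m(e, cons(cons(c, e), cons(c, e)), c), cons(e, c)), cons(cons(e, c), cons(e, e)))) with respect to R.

cons(cons(cons(cons(c, c), cons(e, e)), cons(cons(e, c), e)), cons(cons(c, cons(e, c)), cons(cons(e, c), cons(e, e))))

1. cons(cons(cons(cons(c, m(e, cons(e, cons(c, e)), c)), cons(e, e)), cons(cons(e, m(cons(cons(c, e), cons(e, c)), cons(cons(cons(c, e), c), cons(e, c)), cons(e, cons(c, c)))), e)), cons(cons(m(e, cons(cons(c, e), cons(c, e)), c), cons(e, c)), cons(cons(e, c), cons(e, e))))  →  cons(cons(cons(cons(c, c), cons(e, e)), cons(cons(e, m(cons(cons(c, e), cons(e, c)), cons(cons(cons(c, e), c), cons(e, c)), cons(e, cons(c, c)))), e)), cons(cons(m(e, cons(cons(c, e), cons(c, e)), c), cons(e, c)), cons(cons(e, c), cons(e, e))))   [R3 at 1.1.1.2]
2. cons(cons(cons(cons(c, c), cons(e, e)), cons(cons(e, m(cons(cons(c, e), cons(e, c)), cons(cons(cons(c, e), c), cons(e, c)), cons(e, cons(c, c)))), e)), cons(cons(m(e, cons(cons(c, e), cons(c, e)), c), cons(e, c)), cons(cons(e, c), cons(e, e))))  →  cons(cons(cons(cons(c, c), cons(e, e)), cons(cons(e, c), e)), cons(cons(m(e, cons(cons(c, e), cons(c, e)), c), cons(e, c)), cons(cons(e, c), cons(e, e))))   [R2 at 1.2.1.2]
3. cons(cons(cons(cons(c, c), cons(e, e)), cons(cons(e, c), e)), cons(cons(m(e, cons(cons(c, e), cons(c, e)), c), cons(e, c)), cons(cons(e, c), cons(e, e))))  →  cons(cons(cons(cons(c, c), cons(e, e)), cons(cons(e, c), e)), cons(cons(c, cons(e, c)), cons(cons(e, c), cons(e, e))))   [R3 at 2.1.1]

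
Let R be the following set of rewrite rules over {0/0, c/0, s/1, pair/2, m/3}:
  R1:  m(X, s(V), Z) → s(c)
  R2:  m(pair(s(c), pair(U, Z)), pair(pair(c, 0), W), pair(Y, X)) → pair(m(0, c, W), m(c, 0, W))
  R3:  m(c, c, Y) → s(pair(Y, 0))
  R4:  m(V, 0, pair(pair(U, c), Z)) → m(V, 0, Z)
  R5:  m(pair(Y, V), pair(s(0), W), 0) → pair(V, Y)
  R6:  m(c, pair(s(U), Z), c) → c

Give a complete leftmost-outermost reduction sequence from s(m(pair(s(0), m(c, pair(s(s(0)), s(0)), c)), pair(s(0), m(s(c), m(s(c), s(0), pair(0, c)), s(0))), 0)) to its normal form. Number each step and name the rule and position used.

s(pair(c, s(0)))

1. s(m(pair(s(0), m(c, pair(s(s(0)), s(0)), c)), pair(s(0), m(s(c), m(s(c), s(0), pair(0, c)), s(0))), 0))  →  s(pair(m(c, pair(s(s(0)), s(0)), c), s(0)))   [R5 at 1]
2. s(pair(m(c, pair(s(s(0)), s(0)), c), s(0)))  →  s(pair(c, s(0)))   [R6 at 1.1]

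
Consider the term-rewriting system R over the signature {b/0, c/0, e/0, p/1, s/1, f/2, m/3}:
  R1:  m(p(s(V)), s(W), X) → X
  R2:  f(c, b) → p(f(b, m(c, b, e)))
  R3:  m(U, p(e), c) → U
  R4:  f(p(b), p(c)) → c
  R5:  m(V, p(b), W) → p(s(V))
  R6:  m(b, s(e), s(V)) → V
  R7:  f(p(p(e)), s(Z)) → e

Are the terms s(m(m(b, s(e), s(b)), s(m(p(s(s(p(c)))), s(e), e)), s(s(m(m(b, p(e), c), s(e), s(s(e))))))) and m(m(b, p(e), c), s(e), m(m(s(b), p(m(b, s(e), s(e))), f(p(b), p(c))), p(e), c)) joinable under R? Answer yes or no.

no — NF(t₁) = s(s(s(e))), NF(t₂) = b

Reduce t₁ = s(m(m(b, s(e), s(b)), s(m(p(s(s(p(c)))), s(e), e)), s(s(m(m(b, p(e), c), s(e), s(s(e))))))):
1. s(m(m(b, s(e), s(b)), s(m(p(s(s(p(c)))), s(e), e)), s(s(m(m(b, p(e), c), s(e), s(s(e)))))))  →  s(m(b, s(m(p(s(s(p(c)))), s(e), e)), s(s(m(m(b, p(e), c), s(e), s(s(e)))))))   [R6 at 1.1]
2. s(m(b, s(m(p(s(s(p(c)))), s(e), e)), s(s(m(m(b, p(e), c), s(e), s(s(e)))))))  →  s(m(b, s(e), s(s(m(m(b, p(e), c), s(e), s(s(e)))))))   [R1 at 1.2.1]
3. s(m(b, s(e), s(s(m(m(b, p(e), c), s(e), s(s(e)))))))  →  s(s(m(m(b, p(e), c), s(e), s(s(e)))))   [R6 at 1]
4. s(s(m(m(b, p(e), c), s(e), s(s(e)))))  →  s(s(m(b, s(e), s(s(e)))))   [R3 at 1.1.1]
5. s(s(m(b, s(e), s(s(e)))))  →  s(s(s(e)))   [R6 at 1.1]

Reduce t₂ = m(m(b, p(e), c), s(e), m(m(s(b), p(m(b, s(e), s(e))), f(p(b), p(c))), p(e), c)):
1. m(m(b, p(e), c), s(e), m(m(s(b), p(m(b, s(e), s(e))), f(p(b), p(c))), p(e), c))  →  m(b, s(e), m(m(s(b), p(m(b, s(e), s(e))), f(p(b), p(c))), p(e), c))   [R3 at 1]
2. m(b, s(e), m(m(s(b), p(m(b, s(e), s(e))), f(p(b), p(c))), p(e), c))  →  m(b, s(e), m(s(b), p(m(b, s(e), s(e))), f(p(b), p(c))))   [R3 at 3]
3. m(b, s(e), m(s(b), p(m(b, s(e), s(e))), f(p(b), p(c))))  →  m(b, s(e), m(s(b), p(e), f(p(b), p(c))))   [R6 at 3.2.1]
4. m(b, s(e), m(s(b), p(e), f(p(b), p(c))))  →  m(b, s(e), m(s(b), p(e), c))   [R4 at 3.3]
5. m(b, s(e), m(s(b), p(e), c))  →  m(b, s(e), s(b))   [R3 at 3]
6. m(b, s(e), s(b))  →  b   [R6 at ε]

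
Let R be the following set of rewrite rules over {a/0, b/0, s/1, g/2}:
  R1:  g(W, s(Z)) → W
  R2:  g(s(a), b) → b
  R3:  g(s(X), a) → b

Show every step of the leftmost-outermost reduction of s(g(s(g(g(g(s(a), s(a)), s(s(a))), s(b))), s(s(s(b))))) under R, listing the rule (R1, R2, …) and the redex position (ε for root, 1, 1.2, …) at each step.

s(s(s(a)))

1. s(g(s(g(g(g(s(a), s(a)), s(s(a))), s(b))), s(s(s(b)))))  →  s(s(g(g(g(s(a), s(a)), s(s(a))), s(b))))   [R1 at 1]
2. s(s(g(g(g(s(a), s(a)), s(s(a))), s(b))))  →  s(s(g(g(s(a), s(a)), s(s(a)))))   [R1 at 1.1]
3. s(s(g(g(s(a), s(a)), s(s(a)))))  →  s(s(g(s(a), s(a))))   [R1 at 1.1]
4. s(s(g(s(a), s(a))))  →  s(s(s(a)))   [R1 at 1.1]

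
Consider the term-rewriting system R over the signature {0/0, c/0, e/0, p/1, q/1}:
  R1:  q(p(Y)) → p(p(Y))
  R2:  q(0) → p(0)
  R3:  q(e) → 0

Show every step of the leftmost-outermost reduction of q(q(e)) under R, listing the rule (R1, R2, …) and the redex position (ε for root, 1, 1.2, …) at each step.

1. q(q(e))  →  q(0)   [R3 at 1]
2. q(0)  →  p(0)   [R2 at ε]

p(0)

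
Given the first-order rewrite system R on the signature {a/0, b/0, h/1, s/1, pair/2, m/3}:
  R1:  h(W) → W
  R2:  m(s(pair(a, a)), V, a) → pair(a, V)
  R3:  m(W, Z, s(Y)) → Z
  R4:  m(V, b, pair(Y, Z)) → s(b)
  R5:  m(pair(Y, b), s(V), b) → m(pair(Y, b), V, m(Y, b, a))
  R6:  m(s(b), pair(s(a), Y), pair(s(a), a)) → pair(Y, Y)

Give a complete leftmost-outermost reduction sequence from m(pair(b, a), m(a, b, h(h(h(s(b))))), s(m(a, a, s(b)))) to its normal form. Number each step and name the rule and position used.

1. m(pair(b, a), m(a, b, h(h(h(s(b))))), s(m(a, a, s(b))))  →  m(a, b, h(h(h(s(b)))))   [R3 at ε]
2. m(a, b, h(h(h(s(b)))))  →  m(a, b, h(h(s(b))))   [R1 at 3]
3. m(a, b, h(h(s(b))))  →  m(a, b, h(s(b)))   [R1 at 3]
4. m(a, b, h(s(b)))  →  m(a, b, s(b))   [R1 at 3]
5. m(a, b, s(b))  →  b   [R3 at ε]

b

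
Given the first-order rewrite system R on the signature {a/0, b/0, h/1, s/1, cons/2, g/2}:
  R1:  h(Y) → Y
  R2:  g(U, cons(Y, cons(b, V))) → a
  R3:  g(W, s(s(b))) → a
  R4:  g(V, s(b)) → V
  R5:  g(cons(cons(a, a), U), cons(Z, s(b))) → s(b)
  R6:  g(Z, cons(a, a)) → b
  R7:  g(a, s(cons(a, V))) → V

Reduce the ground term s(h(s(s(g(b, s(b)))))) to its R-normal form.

s(s(s(b)))

1. s(h(s(s(g(b, s(b))))))  →  s(s(s(g(b, s(b)))))   [R1 at 1]
2. s(s(s(g(b, s(b)))))  →  s(s(s(b)))   [R4 at 1.1.1]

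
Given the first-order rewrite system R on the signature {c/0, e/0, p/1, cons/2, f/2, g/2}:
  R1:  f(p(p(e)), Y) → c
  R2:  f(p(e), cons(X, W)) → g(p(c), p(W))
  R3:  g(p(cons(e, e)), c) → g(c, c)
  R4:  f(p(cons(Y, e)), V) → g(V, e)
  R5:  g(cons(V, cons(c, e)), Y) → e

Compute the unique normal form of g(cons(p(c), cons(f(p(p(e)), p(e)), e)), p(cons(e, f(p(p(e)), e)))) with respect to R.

1. g(cons(p(c), cons(f(p(p(e)), p(e)), e)), p(cons(e, f(p(p(e)), e))))  →  g(cons(p(c), cons(c, e)), p(cons(e, f(p(p(e)), e))))   [R1 at 1.2.1]
2. g(cons(p(c), cons(c, e)), p(cons(e, f(p(p(e)), e))))  →  e   [R5 at ε]

e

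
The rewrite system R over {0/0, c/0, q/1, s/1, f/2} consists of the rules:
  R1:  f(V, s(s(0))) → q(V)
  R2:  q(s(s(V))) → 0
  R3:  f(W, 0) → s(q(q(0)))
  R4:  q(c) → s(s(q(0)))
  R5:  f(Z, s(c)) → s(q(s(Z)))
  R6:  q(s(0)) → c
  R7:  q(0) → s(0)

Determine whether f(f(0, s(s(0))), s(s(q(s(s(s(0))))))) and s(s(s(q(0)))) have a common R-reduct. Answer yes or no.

no — NF(t₁) = c, NF(t₂) = s(s(s(s(0))))

Reduce t₁ = f(f(0, s(s(0))), s(s(q(s(s(s(0))))))):
1. f(f(0, s(s(0))), s(s(q(s(s(s(0)))))))  →  f(q(0), s(s(q(s(s(s(0)))))))   [R1 at 1]
2. f(q(0), s(s(q(s(s(s(0)))))))  →  f(s(0), s(s(q(s(s(s(0)))))))   [R7 at 1]
3. f(s(0), s(s(q(s(s(s(0)))))))  →  f(s(0), s(s(0)))   [R2 at 2.1.1]
4. f(s(0), s(s(0)))  →  q(s(0))   [R1 at ε]
5. q(s(0))  →  c   [R6 at ε]

Reduce t₂ = s(s(s(q(0)))):
1. s(s(s(q(0))))  →  s(s(s(s(0))))   [R7 at 1.1.1]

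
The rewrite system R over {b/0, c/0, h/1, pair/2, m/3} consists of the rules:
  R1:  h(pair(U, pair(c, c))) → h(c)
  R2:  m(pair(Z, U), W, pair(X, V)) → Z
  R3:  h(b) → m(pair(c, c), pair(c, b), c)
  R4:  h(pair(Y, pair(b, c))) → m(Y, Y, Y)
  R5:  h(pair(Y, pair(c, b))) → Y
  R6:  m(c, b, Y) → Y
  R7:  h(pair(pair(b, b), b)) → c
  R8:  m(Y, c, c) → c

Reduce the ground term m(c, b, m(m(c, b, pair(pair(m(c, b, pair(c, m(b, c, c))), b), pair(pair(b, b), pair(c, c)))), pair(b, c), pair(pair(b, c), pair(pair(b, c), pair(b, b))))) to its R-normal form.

pair(pair(c, c), b)

1. m(c, b, m(m(c, b, pair(pair(m(c, b, pair(c, m(b, c, c))), b), pair(pair(b, b), pair(c, c)))), pair(b, c), pair(pair(b, c), pair(pair(b, c), pair(b, b)))))  →  m(m(c, b, pair(pair(m(c, b, pair(c, m(b, c, c))), b), pair(pair(b, b), pair(c, c)))), pair(b, c), pair(pair(b, c), pair(pair(b, c), pair(b, b))))   [R6 at ε]
2. m(m(c, b, pair(pair(m(c, b, pair(c, m(b, c, c))), b), pair(pair(b, b), pair(c, c)))), pair(b, c), pair(pair(b, c), pair(pair(b, c), pair(b, b))))  →  m(pair(pair(m(c, b, pair(c, m(b, c, c))), b), pair(pair(b, b), pair(c, c))), pair(b, c), pair(pair(b, c), pair(pair(b, c), pair(b, b))))   [R6 at 1]
3. m(pair(pair(m(c, b, pair(c, m(b, c, c))), b), pair(pair(b, b), pair(c, c))), pair(b, c), pair(pair(b, c), pair(pair(b, c), pair(b, b))))  →  pair(m(c, b, pair(c, m(b, c, c))), b)   [R2 at ε]
4. pair(m(c, b, pair(c, m(b, c, c))), b)  →  pair(pair(c, m(b, c, c)), b)   [R6 at 1]
5. pair(pair(c, m(b, c, c)), b)  →  pair(pair(c, c), b)   [R8 at 1.2]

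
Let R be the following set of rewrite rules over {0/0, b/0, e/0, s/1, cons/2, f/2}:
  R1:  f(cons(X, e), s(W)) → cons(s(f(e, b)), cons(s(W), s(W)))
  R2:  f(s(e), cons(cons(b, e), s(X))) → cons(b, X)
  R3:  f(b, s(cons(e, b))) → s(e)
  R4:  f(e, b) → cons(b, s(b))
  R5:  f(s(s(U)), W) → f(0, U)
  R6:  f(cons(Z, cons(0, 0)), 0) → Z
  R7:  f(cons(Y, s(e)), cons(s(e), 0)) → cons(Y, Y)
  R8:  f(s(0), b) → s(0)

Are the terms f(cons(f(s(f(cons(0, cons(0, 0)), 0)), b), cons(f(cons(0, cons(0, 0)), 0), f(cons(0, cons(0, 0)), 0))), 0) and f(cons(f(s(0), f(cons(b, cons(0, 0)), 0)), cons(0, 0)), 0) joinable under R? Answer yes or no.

Reduce t₁ = f(cons(f(s(f(cons(0, cons(0, 0)), 0)), b), cons(f(cons(0, cons(0, 0)), 0), f(cons(0, cons(0, 0)), 0))), 0):
1. f(cons(f(s(f(cons(0, cons(0, 0)), 0)), b), cons(f(cons(0, cons(0, 0)), 0), f(cons(0, cons(0, 0)), 0))), 0)  →  f(cons(f(s(0), b), cons(f(cons(0, cons(0, 0)), 0), f(cons(0, cons(0, 0)), 0))), 0)   [R6 at 1.1.1.1]
2. f(cons(f(s(0), b), cons(f(cons(0, cons(0, 0)), 0), f(cons(0, cons(0, 0)), 0))), 0)  →  f(cons(s(0), cons(f(cons(0, cons(0, 0)), 0), f(cons(0, cons(0, 0)), 0))), 0)   [R8 at 1.1]
3. f(cons(s(0), cons(f(cons(0, cons(0, 0)), 0), f(cons(0, cons(0, 0)), 0))), 0)  →  f(cons(s(0), cons(0, f(cons(0, cons(0, 0)), 0))), 0)   [R6 at 1.2.1]
4. f(cons(s(0), cons(0, f(cons(0, cons(0, 0)), 0))), 0)  →  f(cons(s(0), cons(0, 0)), 0)   [R6 at 1.2.2]
5. f(cons(s(0), cons(0, 0)), 0)  →  s(0)   [R6 at ε]

Reduce t₂ = f(cons(f(s(0), f(cons(b, cons(0, 0)), 0)), cons(0, 0)), 0):
1. f(cons(f(s(0), f(cons(b, cons(0, 0)), 0)), cons(0, 0)), 0)  →  f(s(0), f(cons(b, cons(0, 0)), 0))   [R6 at ε]
2. f(s(0), f(cons(b, cons(0, 0)), 0))  →  f(s(0), b)   [R6 at 2]
3. f(s(0), b)  →  s(0)   [R8 at ε]

yes — NF(t₁) = s(0), NF(t₂) = s(0)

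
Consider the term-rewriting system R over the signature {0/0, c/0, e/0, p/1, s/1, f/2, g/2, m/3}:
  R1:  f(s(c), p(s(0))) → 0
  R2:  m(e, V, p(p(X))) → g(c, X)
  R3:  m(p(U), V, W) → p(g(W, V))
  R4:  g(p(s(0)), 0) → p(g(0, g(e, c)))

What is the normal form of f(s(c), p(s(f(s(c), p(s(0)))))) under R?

0

1. f(s(c), p(s(f(s(c), p(s(0))))))  →  f(s(c), p(s(0)))   [R1 at 2.1.1]
2. f(s(c), p(s(0)))  →  0   [R1 at ε]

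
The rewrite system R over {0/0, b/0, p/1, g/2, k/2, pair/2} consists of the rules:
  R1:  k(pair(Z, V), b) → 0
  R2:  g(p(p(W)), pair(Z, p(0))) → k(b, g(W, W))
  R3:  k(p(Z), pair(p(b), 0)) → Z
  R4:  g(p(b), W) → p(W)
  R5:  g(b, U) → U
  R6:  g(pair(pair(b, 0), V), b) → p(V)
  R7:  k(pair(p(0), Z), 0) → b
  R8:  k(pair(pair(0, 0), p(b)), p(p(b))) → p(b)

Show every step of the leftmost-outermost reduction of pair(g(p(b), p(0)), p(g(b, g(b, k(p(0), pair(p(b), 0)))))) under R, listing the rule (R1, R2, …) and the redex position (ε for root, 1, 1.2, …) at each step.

1. pair(g(p(b), p(0)), p(g(b, g(b, k(p(0), pair(p(b), 0))))))  →  pair(p(p(0)), p(g(b, g(b, k(p(0), pair(p(b), 0))))))   [R4 at 1]
2. pair(p(p(0)), p(g(b, g(b, k(p(0), pair(p(b), 0))))))  →  pair(p(p(0)), p(g(b, k(p(0), pair(p(b), 0)))))   [R5 at 2.1]
3. pair(p(p(0)), p(g(b, k(p(0), pair(p(b), 0)))))  →  pair(p(p(0)), p(k(p(0), pair(p(b), 0))))   [R5 at 2.1]
4. pair(p(p(0)), p(k(p(0), pair(p(b), 0))))  →  pair(p(p(0)), p(0))   [R3 at 2.1]

pair(p(p(0)), p(0))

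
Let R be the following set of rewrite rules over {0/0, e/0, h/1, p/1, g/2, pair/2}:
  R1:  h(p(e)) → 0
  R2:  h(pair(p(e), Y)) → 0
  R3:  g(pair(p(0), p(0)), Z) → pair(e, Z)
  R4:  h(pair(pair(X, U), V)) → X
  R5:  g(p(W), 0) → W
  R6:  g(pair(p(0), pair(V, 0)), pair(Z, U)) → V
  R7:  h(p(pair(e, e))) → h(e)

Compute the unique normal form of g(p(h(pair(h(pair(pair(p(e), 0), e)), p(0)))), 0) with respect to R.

0

1. g(p(h(pair(h(pair(pair(p(e), 0), e)), p(0)))), 0)  →  h(pair(h(pair(pair(p(e), 0), e)), p(0)))   [R5 at ε]
2. h(pair(h(pair(pair(p(e), 0), e)), p(0)))  →  h(pair(p(e), p(0)))   [R4 at 1.1]
3. h(pair(p(e), p(0)))  →  0   [R2 at ε]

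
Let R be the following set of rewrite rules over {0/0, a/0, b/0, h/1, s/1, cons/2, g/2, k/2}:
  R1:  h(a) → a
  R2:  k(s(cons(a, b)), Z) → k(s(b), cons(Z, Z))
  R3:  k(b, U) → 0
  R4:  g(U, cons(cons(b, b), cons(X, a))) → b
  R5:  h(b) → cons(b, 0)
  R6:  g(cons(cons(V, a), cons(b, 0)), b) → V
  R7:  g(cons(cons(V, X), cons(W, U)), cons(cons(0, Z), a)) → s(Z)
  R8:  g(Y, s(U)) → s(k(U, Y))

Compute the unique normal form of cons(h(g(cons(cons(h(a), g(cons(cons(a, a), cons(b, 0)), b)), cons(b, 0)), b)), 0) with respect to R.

1. cons(h(g(cons(cons(h(a), g(cons(cons(a, a), cons(b, 0)), b)), cons(b, 0)), b)), 0)  →  cons(h(g(cons(cons(a, g(cons(cons(a, a), cons(b, 0)), b)), cons(b, 0)), b)), 0)   [R1 at 1.1.1.1.1]
2. cons(h(g(cons(cons(a, g(cons(cons(a, a), cons(b, 0)), b)), cons(b, 0)), b)), 0)  →  cons(h(g(cons(cons(a, a), cons(b, 0)), b)), 0)   [R6 at 1.1.1.1.2]
3. cons(h(g(cons(cons(a, a), cons(b, 0)), b)), 0)  →  cons(h(a), 0)   [R6 at 1.1]
4. cons(h(a), 0)  →  cons(a, 0)   [R1 at 1]

cons(a, 0)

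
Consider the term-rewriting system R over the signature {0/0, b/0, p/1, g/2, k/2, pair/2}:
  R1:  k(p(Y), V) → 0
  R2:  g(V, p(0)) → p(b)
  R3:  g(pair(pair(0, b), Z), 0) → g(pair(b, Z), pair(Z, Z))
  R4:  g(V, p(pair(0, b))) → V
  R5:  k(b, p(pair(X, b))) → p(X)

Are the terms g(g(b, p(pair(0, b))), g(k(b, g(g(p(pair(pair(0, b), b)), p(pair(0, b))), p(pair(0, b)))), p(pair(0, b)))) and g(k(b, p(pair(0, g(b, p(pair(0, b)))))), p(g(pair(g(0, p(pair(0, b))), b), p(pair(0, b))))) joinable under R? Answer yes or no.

no — NF(t₁) = b, NF(t₂) = p(0)

Reduce t₁ = g(g(b, p(pair(0, b))), g(k(b, g(g(p(pair(pair(0, b), b)), p(pair(0, b))), p(pair(0, b)))), p(pair(0, b)))):
1. g(g(b, p(pair(0, b))), g(k(b, g(g(p(pair(pair(0, b), b)), p(pair(0, b))), p(pair(0, b)))), p(pair(0, b))))  →  g(b, g(k(b, g(g(p(pair(pair(0, b), b)), p(pair(0, b))), p(pair(0, b)))), p(pair(0, b))))   [R4 at 1]
2. g(b, g(k(b, g(g(p(pair(pair(0, b), b)), p(pair(0, b))), p(pair(0, b)))), p(pair(0, b))))  →  g(b, k(b, g(g(p(pair(pair(0, b), b)), p(pair(0, b))), p(pair(0, b)))))   [R4 at 2]
3. g(b, k(b, g(g(p(pair(pair(0, b), b)), p(pair(0, b))), p(pair(0, b)))))  →  g(b, k(b, g(p(pair(pair(0, b), b)), p(pair(0, b)))))   [R4 at 2.2]
4. g(b, k(b, g(p(pair(pair(0, b), b)), p(pair(0, b)))))  →  g(b, k(b, p(pair(pair(0, b), b))))   [R4 at 2.2]
5. g(b, k(b, p(pair(pair(0, b), b))))  →  g(b, p(pair(0, b)))   [R5 at 2]
6. g(b, p(pair(0, b)))  →  b   [R4 at ε]

Reduce t₂ = g(k(b, p(pair(0, g(b, p(pair(0, b)))))), p(g(pair(g(0, p(pair(0, b))), b), p(pair(0, b))))):
1. g(k(b, p(pair(0, g(b, p(pair(0, b)))))), p(g(pair(g(0, p(pair(0, b))), b), p(pair(0, b)))))  →  g(k(b, p(pair(0, b))), p(g(pair(g(0, p(pair(0, b))), b), p(pair(0, b)))))   [R4 at 1.2.1.2]
2. g(k(b, p(pair(0, b))), p(g(pair(g(0, p(pair(0, b))), b), p(pair(0, b)))))  →  g(p(0), p(g(pair(g(0, p(pair(0, b))), b), p(pair(0, b)))))   [R5 at 1]
3. g(p(0), p(g(pair(g(0, p(pair(0, b))), b), p(pair(0, b)))))  →  g(p(0), p(pair(g(0, p(pair(0, b))), b)))   [R4 at 2.1]
4. g(p(0), p(pair(g(0, p(pair(0, b))), b)))  →  g(p(0), p(pair(0, b)))   [R4 at 2.1.1]
5. g(p(0), p(pair(0, b)))  →  p(0)   [R4 at ε]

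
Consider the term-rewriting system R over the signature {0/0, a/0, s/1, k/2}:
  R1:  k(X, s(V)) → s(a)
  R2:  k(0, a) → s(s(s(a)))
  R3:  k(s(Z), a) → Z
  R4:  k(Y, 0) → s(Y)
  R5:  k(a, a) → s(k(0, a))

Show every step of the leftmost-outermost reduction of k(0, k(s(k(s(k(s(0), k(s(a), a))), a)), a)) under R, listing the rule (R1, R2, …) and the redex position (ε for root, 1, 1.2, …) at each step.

s(0)

1. k(0, k(s(k(s(k(s(0), k(s(a), a))), a)), a))  →  k(0, k(s(k(s(0), k(s(a), a))), a))   [R3 at 2]
2. k(0, k(s(k(s(0), k(s(a), a))), a))  →  k(0, k(s(0), k(s(a), a)))   [R3 at 2]
3. k(0, k(s(0), k(s(a), a)))  →  k(0, k(s(0), a))   [R3 at 2.2]
4. k(0, k(s(0), a))  →  k(0, 0)   [R3 at 2]
5. k(0, 0)  →  s(0)   [R4 at ε]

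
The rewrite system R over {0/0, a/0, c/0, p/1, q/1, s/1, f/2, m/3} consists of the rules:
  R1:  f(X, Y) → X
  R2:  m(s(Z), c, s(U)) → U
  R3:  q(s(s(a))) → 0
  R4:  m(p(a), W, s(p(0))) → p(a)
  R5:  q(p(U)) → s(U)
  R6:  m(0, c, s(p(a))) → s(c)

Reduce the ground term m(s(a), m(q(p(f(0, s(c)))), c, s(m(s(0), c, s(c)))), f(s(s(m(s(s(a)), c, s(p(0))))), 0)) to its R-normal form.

s(p(0))

1. m(s(a), m(q(p(f(0, s(c)))), c, s(m(s(0), c, s(c)))), f(s(s(m(s(s(a)), c, s(p(0))))), 0))  →  m(s(a), m(s(f(0, s(c))), c, s(m(s(0), c, s(c)))), f(s(s(m(s(s(a)), c, s(p(0))))), 0))   [R5 at 2.1]
2. m(s(a), m(s(f(0, s(c))), c, s(m(s(0), c, s(c)))), f(s(s(m(s(s(a)), c, s(p(0))))), 0))  →  m(s(a), m(s(0), c, s(c)), f(s(s(m(s(s(a)), c, s(p(0))))), 0))   [R2 at 2]
3. m(s(a), m(s(0), c, s(c)), f(s(s(m(s(s(a)), c, s(p(0))))), 0))  →  m(s(a), c, f(s(s(m(s(s(a)), c, s(p(0))))), 0))   [R2 at 2]
4. m(s(a), c, f(s(s(m(s(s(a)), c, s(p(0))))), 0))  →  m(s(a), c, s(s(m(s(s(a)), c, s(p(0))))))   [R1 at 3]
5. m(s(a), c, s(s(m(s(s(a)), c, s(p(0))))))  →  s(m(s(s(a)), c, s(p(0))))   [R2 at ε]
6. s(m(s(s(a)), c, s(p(0))))  →  s(p(0))   [R2 at 1]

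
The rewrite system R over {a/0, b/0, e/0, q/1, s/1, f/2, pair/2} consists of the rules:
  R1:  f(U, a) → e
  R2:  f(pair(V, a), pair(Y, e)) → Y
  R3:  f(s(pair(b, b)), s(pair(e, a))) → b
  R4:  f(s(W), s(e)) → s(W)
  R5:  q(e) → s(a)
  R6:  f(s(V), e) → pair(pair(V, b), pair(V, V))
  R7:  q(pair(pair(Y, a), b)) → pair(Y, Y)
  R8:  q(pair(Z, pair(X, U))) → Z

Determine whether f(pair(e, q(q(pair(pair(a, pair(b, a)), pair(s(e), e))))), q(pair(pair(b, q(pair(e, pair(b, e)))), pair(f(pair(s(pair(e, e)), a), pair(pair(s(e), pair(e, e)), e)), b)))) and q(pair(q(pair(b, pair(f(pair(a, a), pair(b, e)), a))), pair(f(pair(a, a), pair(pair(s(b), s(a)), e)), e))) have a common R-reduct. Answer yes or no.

Reduce t₁ = f(pair(e, q(q(pair(pair(a, pair(b, a)), pair(s(e), e))))), q(pair(pair(b, q(pair(e, pair(b, e)))), pair(f(pair(s(pair(e, e)), a), pair(pair(s(e), pair(e, e)), e)), b)))):
1. f(pair(e, q(q(pair(pair(a, pair(b, a)), pair(s(e), e))))), q(pair(pair(b, q(pair(e, pair(b, e)))), pair(f(pair(s(pair(e, e)), a), pair(pair(s(e), pair(e, e)), e)), b))))  →  f(pair(e, q(pair(a, pair(b, a)))), q(pair(pair(b, q(pair(e, pair(b, e)))), pair(f(pair(s(pair(e, e)), a), pair(pair(s(e), pair(e, e)), e)), b))))   [R8 at 1.2.1]
2. f(pair(e, q(pair(a, pair(b, a)))), q(pair(pair(b, q(pair(e, pair(b, e)))), pair(f(pair(s(pair(e, e)), a), pair(pair(s(e), pair(e, e)), e)), b))))  →  f(pair(e, a), q(pair(pair(b, q(pair(e, pair(b, e)))), pair(f(pair(s(pair(e, e)), a), pair(pair(s(e), pair(e, e)), e)), b))))   [R8 at 1.2]
3. f(pair(e, a), q(pair(pair(b, q(pair(e, pair(b, e)))), pair(f(pair(s(pair(e, e)), a), pair(pair(s(e), pair(e, e)), e)), b))))  →  f(pair(e, a), pair(b, q(pair(e, pair(b, e)))))   [R8 at 2]
4. f(pair(e, a), pair(b, q(pair(e, pair(b, e)))))  →  f(pair(e, a), pair(b, e))   [R8 at 2.2]
5. f(pair(e, a), pair(b, e))  →  b   [R2 at ε]

Reduce t₂ = q(pair(q(pair(b, pair(f(pair(a, a), pair(b, e)), a))), pair(f(pair(a, a), pair(pair(s(b), s(a)), e)), e))):
1. q(pair(q(pair(b, pair(f(pair(a, a), pair(b, e)), a))), pair(f(pair(a, a), pair(pair(s(b), s(a)), e)), e)))  →  q(pair(b, pair(f(pair(a, a), pair(b, e)), a)))   [R8 at ε]
2. q(pair(b, pair(f(pair(a, a), pair(b, e)), a)))  →  b   [R8 at ε]

yes — NF(t₁) = b, NF(t₂) = b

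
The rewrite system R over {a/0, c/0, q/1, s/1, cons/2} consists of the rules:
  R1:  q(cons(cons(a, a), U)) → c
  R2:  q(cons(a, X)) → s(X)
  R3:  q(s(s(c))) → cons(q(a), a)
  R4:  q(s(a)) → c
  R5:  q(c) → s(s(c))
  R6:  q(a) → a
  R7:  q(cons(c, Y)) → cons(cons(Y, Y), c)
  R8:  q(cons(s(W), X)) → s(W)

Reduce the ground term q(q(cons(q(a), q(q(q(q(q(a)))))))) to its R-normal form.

c

1. q(q(cons(q(a), q(q(q(q(q(a))))))))  →  q(q(cons(a, q(q(q(q(q(a))))))))   [R6 at 1.1.1]
2. q(q(cons(a, q(q(q(q(q(a))))))))  →  q(s(q(q(q(q(q(a)))))))   [R2 at 1]
3. q(s(q(q(q(q(q(a)))))))  →  q(s(q(q(q(q(a))))))   [R6 at 1.1.1.1.1.1]
4. q(s(q(q(q(q(a))))))  →  q(s(q(q(q(a)))))   [R6 at 1.1.1.1.1]
5. q(s(q(q(q(a)))))  →  q(s(q(q(a))))   [R6 at 1.1.1.1]
6. q(s(q(q(a))))  →  q(s(q(a)))   [R6 at 1.1.1]
7. q(s(q(a)))  →  q(s(a))   [R6 at 1.1]
8. q(s(a))  →  c   [R4 at ε]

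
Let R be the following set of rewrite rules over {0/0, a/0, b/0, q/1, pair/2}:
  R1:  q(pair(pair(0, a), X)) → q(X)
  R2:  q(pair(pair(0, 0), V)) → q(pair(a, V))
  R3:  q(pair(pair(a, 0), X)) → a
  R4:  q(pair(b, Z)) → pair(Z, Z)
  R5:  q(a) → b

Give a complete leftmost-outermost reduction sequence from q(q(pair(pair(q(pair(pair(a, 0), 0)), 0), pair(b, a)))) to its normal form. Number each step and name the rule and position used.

b

1. q(q(pair(pair(q(pair(pair(a, 0), 0)), 0), pair(b, a))))  →  q(q(pair(pair(a, 0), pair(b, a))))   [R3 at 1.1.1.1]
2. q(q(pair(pair(a, 0), pair(b, a))))  →  q(a)   [R3 at 1]
3. q(a)  →  b   [R5 at ε]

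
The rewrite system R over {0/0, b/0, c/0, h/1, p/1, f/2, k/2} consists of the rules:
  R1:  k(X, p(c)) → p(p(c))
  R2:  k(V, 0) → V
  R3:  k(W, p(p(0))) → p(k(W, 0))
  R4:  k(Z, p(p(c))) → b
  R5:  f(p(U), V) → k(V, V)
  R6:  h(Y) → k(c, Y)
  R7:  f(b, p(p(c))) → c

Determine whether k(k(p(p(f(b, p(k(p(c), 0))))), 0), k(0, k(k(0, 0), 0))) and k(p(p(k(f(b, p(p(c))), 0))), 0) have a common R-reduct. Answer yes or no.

Reduce t₁ = k(k(p(p(f(b, p(k(p(c), 0))))), 0), k(0, k(k(0, 0), 0))):
1. k(k(p(p(f(b, p(k(p(c), 0))))), 0), k(0, k(k(0, 0), 0)))  →  k(p(p(f(b, p(k(p(c), 0))))), k(0, k(k(0, 0), 0)))   [R2 at 1]
2. k(p(p(f(b, p(k(p(c), 0))))), k(0, k(k(0, 0), 0)))  →  k(p(p(f(b, p(p(c))))), k(0, k(k(0, 0), 0)))   [R2 at 1.1.1.2.1]
3. k(p(p(f(b, p(p(c))))), k(0, k(k(0, 0), 0)))  →  k(p(p(c)), k(0, k(k(0, 0), 0)))   [R7 at 1.1.1]
4. k(p(p(c)), k(0, k(k(0, 0), 0)))  →  k(p(p(c)), k(0, k(0, 0)))   [R2 at 2.2]
5. k(p(p(c)), k(0, k(0, 0)))  →  k(p(p(c)), k(0, 0))   [R2 at 2.2]
6. k(p(p(c)), k(0, 0))  →  k(p(p(c)), 0)   [R2 at 2]
7. k(p(p(c)), 0)  →  p(p(c))   [R2 at ε]

Reduce t₂ = k(p(p(k(f(b, p(p(c))), 0))), 0):
1. k(p(p(k(f(b, p(p(c))), 0))), 0)  →  p(p(k(f(b, p(p(c))), 0)))   [R2 at ε]
2. p(p(k(f(b, p(p(c))), 0)))  →  p(p(f(b, p(p(c)))))   [R2 at 1.1]
3. p(p(f(b, p(p(c)))))  →  p(p(c))   [R7 at 1.1]

yes — NF(t₁) = p(p(c)), NF(t₂) = p(p(c))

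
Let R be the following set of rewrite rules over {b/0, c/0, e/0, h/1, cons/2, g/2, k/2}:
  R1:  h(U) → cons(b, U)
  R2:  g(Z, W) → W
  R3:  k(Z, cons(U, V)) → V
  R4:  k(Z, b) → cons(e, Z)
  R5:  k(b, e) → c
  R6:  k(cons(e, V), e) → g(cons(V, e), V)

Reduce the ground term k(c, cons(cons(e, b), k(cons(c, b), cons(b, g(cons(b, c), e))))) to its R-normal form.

e

1. k(c, cons(cons(e, b), k(cons(c, b), cons(b, g(cons(b, c), e)))))  →  k(cons(c, b), cons(b, g(cons(b, c), e)))   [R3 at ε]
2. k(cons(c, b), cons(b, g(cons(b, c), e)))  →  g(cons(b, c), e)   [R3 at ε]
3. g(cons(b, c), e)  →  e   [R2 at ε]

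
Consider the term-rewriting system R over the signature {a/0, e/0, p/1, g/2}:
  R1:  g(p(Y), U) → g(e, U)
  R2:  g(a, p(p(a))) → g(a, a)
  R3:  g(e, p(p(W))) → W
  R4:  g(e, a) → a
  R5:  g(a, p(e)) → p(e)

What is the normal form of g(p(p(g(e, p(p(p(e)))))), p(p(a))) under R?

1. g(p(p(g(e, p(p(p(e)))))), p(p(a)))  →  g(e, p(p(a)))   [R1 at ε]
2. g(e, p(p(a)))  →  a   [R3 at ε]

a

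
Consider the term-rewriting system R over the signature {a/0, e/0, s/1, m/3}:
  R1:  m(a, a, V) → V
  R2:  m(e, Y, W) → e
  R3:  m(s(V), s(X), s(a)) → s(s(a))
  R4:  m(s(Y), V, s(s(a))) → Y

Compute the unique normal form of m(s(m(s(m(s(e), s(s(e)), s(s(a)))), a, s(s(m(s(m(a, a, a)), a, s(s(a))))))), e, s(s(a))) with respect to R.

e

1. m(s(m(s(m(s(e), s(s(e)), s(s(a)))), a, s(s(m(s(m(a, a, a)), a, s(s(a))))))), e, s(s(a)))  →  m(s(m(s(e), s(s(e)), s(s(a)))), a, s(s(m(s(m(a, a, a)), a, s(s(a))))))   [R4 at ε]
2. m(s(m(s(e), s(s(e)), s(s(a)))), a, s(s(m(s(m(a, a, a)), a, s(s(a))))))  →  m(s(e), a, s(s(m(s(m(a, a, a)), a, s(s(a))))))   [R4 at 1.1]
3. m(s(e), a, s(s(m(s(m(a, a, a)), a, s(s(a))))))  →  m(s(e), a, s(s(m(a, a, a))))   [R4 at 3.1.1]
4. m(s(e), a, s(s(m(a, a, a))))  →  m(s(e), a, s(s(a)))   [R1 at 3.1.1]
5. m(s(e), a, s(s(a)))  →  e   [R4 at ε]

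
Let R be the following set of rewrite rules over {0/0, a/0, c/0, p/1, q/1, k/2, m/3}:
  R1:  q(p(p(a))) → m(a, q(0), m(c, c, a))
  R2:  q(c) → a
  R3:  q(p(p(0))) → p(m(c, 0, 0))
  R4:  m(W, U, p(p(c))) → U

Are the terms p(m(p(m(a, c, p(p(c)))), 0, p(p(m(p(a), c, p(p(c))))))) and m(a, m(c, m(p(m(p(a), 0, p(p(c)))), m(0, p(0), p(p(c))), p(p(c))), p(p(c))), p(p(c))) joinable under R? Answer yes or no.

yes — NF(t₁) = p(0), NF(t₂) = p(0)

Reduce t₁ = p(m(p(m(a, c, p(p(c)))), 0, p(p(m(p(a), c, p(p(c))))))):
1. p(m(p(m(a, c, p(p(c)))), 0, p(p(m(p(a), c, p(p(c)))))))  →  p(m(p(c), 0, p(p(m(p(a), c, p(p(c)))))))   [R4 at 1.1.1]
2. p(m(p(c), 0, p(p(m(p(a), c, p(p(c)))))))  →  p(m(p(c), 0, p(p(c))))   [R4 at 1.3.1.1]
3. p(m(p(c), 0, p(p(c))))  →  p(0)   [R4 at 1]

Reduce t₂ = m(a, m(c, m(p(m(p(a), 0, p(p(c)))), m(0, p(0), p(p(c))), p(p(c))), p(p(c))), p(p(c))):
1. m(a, m(c, m(p(m(p(a), 0, p(p(c)))), m(0, p(0), p(p(c))), p(p(c))), p(p(c))), p(p(c)))  →  m(c, m(p(m(p(a), 0, p(p(c)))), m(0, p(0), p(p(c))), p(p(c))), p(p(c)))   [R4 at ε]
2. m(c, m(p(m(p(a), 0, p(p(c)))), m(0, p(0), p(p(c))), p(p(c))), p(p(c)))  →  m(p(m(p(a), 0, p(p(c)))), m(0, p(0), p(p(c))), p(p(c)))   [R4 at ε]
3. m(p(m(p(a), 0, p(p(c)))), m(0, p(0), p(p(c))), p(p(c)))  →  m(0, p(0), p(p(c)))   [R4 at ε]
4. m(0, p(0), p(p(c)))  →  p(0)   [R4 at ε]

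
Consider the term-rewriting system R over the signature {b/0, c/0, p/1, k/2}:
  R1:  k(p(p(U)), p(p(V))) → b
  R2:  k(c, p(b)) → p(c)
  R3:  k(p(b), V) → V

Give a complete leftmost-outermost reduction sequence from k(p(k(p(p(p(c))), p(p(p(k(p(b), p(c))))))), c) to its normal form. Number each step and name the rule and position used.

c

1. k(p(k(p(p(p(c))), p(p(p(k(p(b), p(c))))))), c)  →  k(p(b), c)   [R1 at 1.1]
2. k(p(b), c)  →  c   [R3 at ε]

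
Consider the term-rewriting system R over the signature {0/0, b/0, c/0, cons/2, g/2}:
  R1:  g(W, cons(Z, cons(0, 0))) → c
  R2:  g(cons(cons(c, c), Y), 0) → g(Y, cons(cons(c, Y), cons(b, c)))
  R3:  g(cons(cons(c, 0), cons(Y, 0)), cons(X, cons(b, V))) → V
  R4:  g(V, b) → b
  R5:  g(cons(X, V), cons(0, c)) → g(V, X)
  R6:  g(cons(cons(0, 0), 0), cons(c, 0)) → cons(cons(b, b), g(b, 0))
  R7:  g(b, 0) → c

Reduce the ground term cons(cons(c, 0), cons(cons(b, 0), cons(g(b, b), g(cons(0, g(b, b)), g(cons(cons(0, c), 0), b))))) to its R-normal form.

1. cons(cons(c, 0), cons(cons(b, 0), cons(g(b, b), g(cons(0, g(b, b)), g(cons(cons(0, c), 0), b)))))  →  cons(cons(c, 0), cons(cons(b, 0), cons(b, g(cons(0, g(b, b)), g(cons(cons(0, c), 0), b)))))   [R4 at 2.2.1]
2. cons(cons(c, 0), cons(cons(b, 0), cons(b, g(cons(0, g(b, b)), g(cons(cons(0, c), 0), b)))))  →  cons(cons(c, 0), cons(cons(b, 0), cons(b, g(cons(0, b), g(cons(cons(0, c), 0), b)))))   [R4 at 2.2.2.1.2]
3. cons(cons(c, 0), cons(cons(b, 0), cons(b, g(cons(0, b), g(cons(cons(0, c), 0), b)))))  →  cons(cons(c, 0), cons(cons(b, 0), cons(b, g(cons(0, b), b))))   [R4 at 2.2.2.2]
4. cons(cons(c, 0), cons(cons(b, 0), cons(b, g(cons(0, b), b))))  →  cons(cons(c, 0), cons(cons(b, 0), cons(b, b)))   [R4 at 2.2.2]

cons(cons(c, 0), cons(cons(b, 0), cons(b, b)))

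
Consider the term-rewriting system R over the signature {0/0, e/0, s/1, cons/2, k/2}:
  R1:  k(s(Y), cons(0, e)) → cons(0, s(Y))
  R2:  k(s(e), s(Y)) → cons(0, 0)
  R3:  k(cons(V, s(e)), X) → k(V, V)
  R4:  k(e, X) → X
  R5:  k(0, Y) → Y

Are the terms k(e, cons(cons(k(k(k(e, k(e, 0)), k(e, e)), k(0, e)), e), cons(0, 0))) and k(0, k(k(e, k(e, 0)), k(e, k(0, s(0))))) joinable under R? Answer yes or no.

Reduce t₁ = k(e, cons(cons(k(k(k(e, k(e, 0)), k(e, e)), k(0, e)), e), cons(0, 0))):
1. k(e, cons(cons(k(k(k(e, k(e, 0)), k(e, e)), k(0, e)), e), cons(0, 0)))  →  cons(cons(k(k(k(e, k(e, 0)), k(e, e)), k(0, e)), e), cons(0, 0))   [R4 at ε]
2. cons(cons(k(k(k(e, k(e, 0)), k(e, e)), k(0, e)), e), cons(0, 0))  →  cons(cons(k(k(k(e, 0), k(e, e)), k(0, e)), e), cons(0, 0))   [R4 at 1.1.1.1]
3. cons(cons(k(k(k(e, 0), k(e, e)), k(0, e)), e), cons(0, 0))  →  cons(cons(k(k(0, k(e, e)), k(0, e)), e), cons(0, 0))   [R4 at 1.1.1.1]
4. cons(cons(k(k(0, k(e, e)), k(0, e)), e), cons(0, 0))  →  cons(cons(k(k(e, e), k(0, e)), e), cons(0, 0))   [R5 at 1.1.1]
5. cons(cons(k(k(e, e), k(0, e)), e), cons(0, 0))  →  cons(cons(k(e, k(0, e)), e), cons(0, 0))   [R4 at 1.1.1]
6. cons(cons(k(e, k(0, e)), e), cons(0, 0))  →  cons(cons(k(0, e), e), cons(0, 0))   [R4 at 1.1]
7. cons(cons(k(0, e), e), cons(0, 0))  →  cons(cons(e, e), cons(0, 0))   [R5 at 1.1]

Reduce t₂ = k(0, k(k(e, k(e, 0)), k(e, k(0, s(0))))):
1. k(0, k(k(e, k(e, 0)), k(e, k(0, s(0)))))  →  k(k(e, k(e, 0)), k(e, k(0, s(0))))   [R5 at ε]
2. k(k(e, k(e, 0)), k(e, k(0, s(0))))  →  k(k(e, 0), k(e, k(0, s(0))))   [R4 at 1]
3. k(k(e, 0), k(e, k(0, s(0))))  →  k(0, k(e, k(0, s(0))))   [R4 at 1]
4. k(0, k(e, k(0, s(0))))  →  k(e, k(0, s(0)))   [R5 at ε]
5. k(e, k(0, s(0)))  →  k(0, s(0))   [R4 at ε]
6. k(0, s(0))  →  s(0)   [R5 at ε]

no — NF(t₁) = cons(cons(e, e), cons(0, 0)), NF(t₂) = s(0)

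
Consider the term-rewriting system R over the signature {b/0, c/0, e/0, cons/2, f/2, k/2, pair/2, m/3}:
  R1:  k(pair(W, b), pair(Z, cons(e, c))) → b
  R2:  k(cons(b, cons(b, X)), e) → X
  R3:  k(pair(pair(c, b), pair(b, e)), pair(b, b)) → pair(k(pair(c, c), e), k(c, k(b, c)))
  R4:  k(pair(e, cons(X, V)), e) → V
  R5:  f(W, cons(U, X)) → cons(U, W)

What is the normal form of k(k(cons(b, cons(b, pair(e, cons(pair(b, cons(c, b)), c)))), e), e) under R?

c

1. k(k(cons(b, cons(b, pair(e, cons(pair(b, cons(c, b)), c)))), e), e)  →  k(pair(e, cons(pair(b, cons(c, b)), c)), e)   [R2 at 1]
2. k(pair(e, cons(pair(b, cons(c, b)), c)), e)  →  c   [R4 at ε]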